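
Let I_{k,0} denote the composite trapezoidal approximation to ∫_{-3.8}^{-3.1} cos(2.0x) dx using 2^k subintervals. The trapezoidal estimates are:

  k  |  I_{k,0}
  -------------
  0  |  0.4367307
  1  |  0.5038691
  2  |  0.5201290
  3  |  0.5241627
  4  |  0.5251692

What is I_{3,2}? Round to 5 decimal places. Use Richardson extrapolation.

0.52550

Richardson extrapolation on the trapezoidal column (denominator 4−1=3):
I_{2,1} = 0.5201290 + (0.5201290 − 0.5038691)/3 = 0.5255490
I_{3,1} = (4·0.5241627 − 0.5201290) / 3 = 0.5255073
I_{3,2} = 0.5255073 + (0.5255073 − 0.5255490)/15 = 0.5255045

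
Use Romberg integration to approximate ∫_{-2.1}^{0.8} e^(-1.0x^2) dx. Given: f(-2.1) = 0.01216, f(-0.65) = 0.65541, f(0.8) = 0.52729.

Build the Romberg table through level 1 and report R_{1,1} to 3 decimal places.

R_{0,0} (trapezoid, 1 panel, h=2.9000): 0.78220
R_{1,0} (trapezoid, 2 panels, h=1.4500): 1.34145
R_{1,1} = 1.34145 + (1.34145 − 0.78220)/3 = 1.52787

1.528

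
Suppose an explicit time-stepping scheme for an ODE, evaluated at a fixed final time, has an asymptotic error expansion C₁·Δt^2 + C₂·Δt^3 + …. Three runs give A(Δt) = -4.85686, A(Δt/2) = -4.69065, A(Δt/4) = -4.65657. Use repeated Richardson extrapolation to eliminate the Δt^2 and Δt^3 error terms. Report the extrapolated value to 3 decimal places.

First eliminate the Δt^2 term (factor 2^2 = 4):
  B₁ = (4·(-4.69065) − (-4.85686))/3 = -4.63525
  B₂ = (4·(-4.65657) − (-4.69065))/3 = -4.64521
Then eliminate the Δt^3 term (factor 2^3 = 8):
  (8·(-4.64521) − (-4.63525))/7 = -4.64663

-4.647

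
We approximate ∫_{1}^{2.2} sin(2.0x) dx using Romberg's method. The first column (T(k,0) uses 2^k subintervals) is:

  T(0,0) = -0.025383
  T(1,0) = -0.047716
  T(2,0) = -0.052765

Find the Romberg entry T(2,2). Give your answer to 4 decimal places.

-0.0544

Richardson extrapolation on the trapezoidal column (denominator 4−1=3):
T(1,1) = (4·(-0.047716) − (-0.025383)) / 3 = -0.055160
T(2,1) = (4·(-0.052765) − (-0.047716)) / 3 = -0.054448
T(2,2) = -0.054448 + (-0.054448 − (-0.055160))/15 = -0.054401
(Column j=1 coincides with Simpson's rule on the same nodes.)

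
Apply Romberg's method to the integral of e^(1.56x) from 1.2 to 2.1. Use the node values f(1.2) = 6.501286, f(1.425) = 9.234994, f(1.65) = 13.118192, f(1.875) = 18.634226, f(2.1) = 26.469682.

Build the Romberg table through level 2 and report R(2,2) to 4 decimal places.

12.8003

R(0,0) (trapezoid, 1 panel, h=0.9000): 14.836936
R(1,0) (trapezoid, 2 panels, h=0.4500): 13.321654
R(2,0) (trapezoid, 4 panels, h=0.2250): 12.931402
R(1,1) = 13.321654 + (13.321654 − 14.836936)/3 = 12.816560
R(2,1) = 12.931402 + (12.931402 − 13.321654)/3 = 12.801318
R(2,2) = 12.801318 + (12.801318 − 12.816560)/15 = 12.800302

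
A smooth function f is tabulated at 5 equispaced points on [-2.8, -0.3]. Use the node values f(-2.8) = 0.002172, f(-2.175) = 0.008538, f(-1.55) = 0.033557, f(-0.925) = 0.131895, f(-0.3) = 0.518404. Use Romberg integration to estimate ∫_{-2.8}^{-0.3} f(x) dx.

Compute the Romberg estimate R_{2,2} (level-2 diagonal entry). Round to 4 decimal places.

0.2372

R_{0,0} (trapezoid, 1 panel, h=2.5000): 0.650720
R_{1,0} (trapezoid, 2 panels, h=1.2500): 0.367306
R_{2,0} (trapezoid, 4 panels, h=0.6250): 0.271424
R_{1,1} = 0.367306 + (0.367306 − 0.650720)/3 = 0.272835
R_{2,1} = 0.271424 + (0.271424 − 0.367306)/3 = 0.239463
R_{2,2} = 0.239463 + (0.239463 − 0.272835)/15 = 0.237238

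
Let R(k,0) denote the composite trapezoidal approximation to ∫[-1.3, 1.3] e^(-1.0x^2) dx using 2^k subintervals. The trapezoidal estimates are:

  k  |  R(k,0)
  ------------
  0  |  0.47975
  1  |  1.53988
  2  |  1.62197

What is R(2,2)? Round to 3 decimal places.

R(1,1) = 1.53988 + (1.53988 − 0.47975)/3 = 1.89326
R(2,1) = 1.62197 + (1.62197 − 1.53988)/3 = 1.64933
R(2,2) = (16·1.64933 − 1.89326) / 15 = 1.63307

1.633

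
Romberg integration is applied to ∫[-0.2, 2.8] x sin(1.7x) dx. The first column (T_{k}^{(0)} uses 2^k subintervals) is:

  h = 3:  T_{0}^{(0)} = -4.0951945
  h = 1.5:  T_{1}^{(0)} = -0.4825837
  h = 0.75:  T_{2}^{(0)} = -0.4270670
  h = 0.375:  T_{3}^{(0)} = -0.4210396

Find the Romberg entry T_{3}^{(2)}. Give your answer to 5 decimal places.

-0.41973

T_{2}^{(1)} = -0.4270670 + (-0.4270670 − (-0.4825837))/3 = -0.4085614
T_{3}^{(1)} = -0.4210396 + (-0.4210396 − (-0.4270670))/3 = -0.4190305
T_{3}^{(2)} = (16·(-0.4190305) − (-0.4085614)) / 15 = -0.4197284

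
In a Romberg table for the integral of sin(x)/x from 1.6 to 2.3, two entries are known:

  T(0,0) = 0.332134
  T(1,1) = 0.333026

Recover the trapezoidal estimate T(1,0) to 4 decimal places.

From T(1,1) = (4·T(1,0) − T(0,0))/3, solve for T(1,0):
4·T(1,0) = 3·0.333026 + 0.332134 = 1.331212
T(1,0) = 0.332803

0.3328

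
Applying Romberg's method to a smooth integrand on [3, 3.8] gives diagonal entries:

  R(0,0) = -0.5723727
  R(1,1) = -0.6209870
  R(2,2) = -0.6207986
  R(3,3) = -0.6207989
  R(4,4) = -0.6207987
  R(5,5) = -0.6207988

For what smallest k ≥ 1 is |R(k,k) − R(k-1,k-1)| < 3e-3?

|R(1,1) − R(0,0)| = 0.0486143 ≥ 3e-3
|R(2,2) − R(1,1)| = 0.0001884 < 3e-3

k = 2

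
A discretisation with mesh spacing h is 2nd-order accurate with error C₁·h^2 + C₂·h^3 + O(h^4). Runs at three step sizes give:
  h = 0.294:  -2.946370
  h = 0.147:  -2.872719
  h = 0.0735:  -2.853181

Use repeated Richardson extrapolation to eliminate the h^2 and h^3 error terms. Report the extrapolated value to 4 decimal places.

First eliminate the h^2 term (factor 2^2 = 4):
  B₁ = (4·(-2.872719) − (-2.946370))/3 = -2.848169
  B₂ = (4·(-2.853181) − (-2.872719))/3 = -2.846668
Then eliminate the h^3 term (factor 2^3 = 8):
  (8·(-2.846668) − (-2.848169))/7 = -2.846454

-2.8465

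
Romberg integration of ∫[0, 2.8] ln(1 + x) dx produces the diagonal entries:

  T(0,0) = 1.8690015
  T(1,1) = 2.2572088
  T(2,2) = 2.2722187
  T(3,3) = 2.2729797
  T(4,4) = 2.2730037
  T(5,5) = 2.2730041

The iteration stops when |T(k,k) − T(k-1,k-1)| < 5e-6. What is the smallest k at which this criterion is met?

|T(1,1) − T(0,0)| = 0.3882073 ≥ 5e-6
|T(2,2) − T(1,1)| = 0.0150099 ≥ 5e-6
|T(3,3) − T(2,2)| = 0.0007610 ≥ 5e-6
|T(4,4) − T(3,3)| = 0.0000240 ≥ 5e-6
|T(5,5) − T(4,4)| = 0.0000004 < 5e-6

k = 5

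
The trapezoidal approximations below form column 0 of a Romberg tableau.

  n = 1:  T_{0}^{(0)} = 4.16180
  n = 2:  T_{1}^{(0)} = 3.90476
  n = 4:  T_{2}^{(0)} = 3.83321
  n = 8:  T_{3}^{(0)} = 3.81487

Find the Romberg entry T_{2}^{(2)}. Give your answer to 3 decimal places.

Richardson extrapolation on the trapezoidal column (denominator 4−1=3):
T_{1}^{(1)} = (4·3.90476 − 4.16180) / 3 = 3.81908
T_{2}^{(1)} = 3.83321 + (3.83321 − 3.90476)/3 = 3.80936
T_{2}^{(2)} = 3.80936 + (3.80936 − 3.81908)/15 = 3.80871

3.809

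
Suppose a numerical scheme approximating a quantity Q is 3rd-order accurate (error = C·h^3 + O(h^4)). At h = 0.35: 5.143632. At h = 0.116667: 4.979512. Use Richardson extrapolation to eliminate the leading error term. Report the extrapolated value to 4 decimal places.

4.9732

Extrapolated value = (27·A(h/3) − A(h)) / (27 − 1)
= (27·4.979512 − 5.143632) / 26
= 129.303192 / 26 = 4.973200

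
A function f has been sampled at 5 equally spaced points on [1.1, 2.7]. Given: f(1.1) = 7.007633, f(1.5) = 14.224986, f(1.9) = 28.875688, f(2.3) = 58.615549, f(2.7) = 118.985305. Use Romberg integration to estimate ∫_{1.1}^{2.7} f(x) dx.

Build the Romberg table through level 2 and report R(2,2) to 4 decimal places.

63.2774

R(0,0) (trapezoid, 1 panel, h=1.6000): 100.794350
R(1,0) (trapezoid, 2 panels, h=0.8000): 73.497726
R(2,0) (trapezoid, 4 panels, h=0.4000): 65.885077
R(1,1) = 73.497726 + (73.497726 − 100.794350)/3 = 64.398851
R(2,1) = 65.885077 + (65.885077 − 73.497726)/3 = 63.347527
R(2,2) = 63.347527 + (63.347527 − 64.398851)/15 = 63.277439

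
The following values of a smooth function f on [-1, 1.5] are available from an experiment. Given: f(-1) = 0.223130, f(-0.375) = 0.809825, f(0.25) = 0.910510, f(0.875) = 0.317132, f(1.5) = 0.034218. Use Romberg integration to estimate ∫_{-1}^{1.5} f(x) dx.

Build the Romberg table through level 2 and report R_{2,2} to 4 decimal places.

1.3553

R_{0,0} (trapezoid, 1 panel, h=2.5000): 0.321685
R_{1,0} (trapezoid, 2 panels, h=1.2500): 1.298980
R_{2,0} (trapezoid, 4 panels, h=0.6250): 1.353838
R_{1,1} = 1.298980 + (1.298980 − 0.321685)/3 = 1.624745
R_{2,1} = 1.353838 + (1.353838 − 1.298980)/3 = 1.372124
R_{2,2} = 1.372124 + (1.372124 − 1.624745)/15 = 1.355283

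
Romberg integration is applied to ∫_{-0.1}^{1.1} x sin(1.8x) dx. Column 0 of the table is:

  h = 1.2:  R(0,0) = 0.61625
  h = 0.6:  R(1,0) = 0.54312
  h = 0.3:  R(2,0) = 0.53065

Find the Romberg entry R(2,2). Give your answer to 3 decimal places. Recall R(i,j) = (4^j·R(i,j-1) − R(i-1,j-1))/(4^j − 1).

R(1,1) = 0.54312 + (0.54312 − 0.61625)/3 = 0.51874
R(2,1) = (4·0.53065 − 0.54312) / 3 = 0.52649
R(2,2) = (16·0.52649 − 0.51874) / 15 = 0.52701

0.527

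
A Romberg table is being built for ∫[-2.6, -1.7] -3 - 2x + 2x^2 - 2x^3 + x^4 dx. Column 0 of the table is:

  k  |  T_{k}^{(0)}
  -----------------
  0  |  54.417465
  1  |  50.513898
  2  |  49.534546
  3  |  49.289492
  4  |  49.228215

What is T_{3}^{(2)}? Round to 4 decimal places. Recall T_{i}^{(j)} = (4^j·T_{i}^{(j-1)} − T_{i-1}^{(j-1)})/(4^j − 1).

49.2078

Richardson extrapolation on the trapezoidal column (denominator 4−1=3):
T_{2}^{(1)} = (4·49.534546 − 50.513898) / 3 = 49.208095
T_{3}^{(1)} = (4·49.289492 − 49.534546) / 3 = 49.207807
T_{3}^{(2)} = 49.207807 + (49.207807 − 49.208095)/15 = 49.207788
(Column j=1 coincides with Simpson's rule on the same nodes.)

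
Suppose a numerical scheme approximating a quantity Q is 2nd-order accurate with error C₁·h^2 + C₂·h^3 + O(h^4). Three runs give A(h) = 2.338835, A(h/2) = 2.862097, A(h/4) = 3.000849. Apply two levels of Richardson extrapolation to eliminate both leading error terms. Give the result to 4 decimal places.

First eliminate the h^2 term (factor 2^2 = 4):
  B₁ = (4·2.862097 − 2.338835)/3 = 3.036518
  B₂ = (4·3.000849 − 2.862097)/3 = 3.047100
Then eliminate the h^3 term (factor 2^3 = 8):
  (8·3.047100 − 3.036518)/7 = 3.048612

3.0486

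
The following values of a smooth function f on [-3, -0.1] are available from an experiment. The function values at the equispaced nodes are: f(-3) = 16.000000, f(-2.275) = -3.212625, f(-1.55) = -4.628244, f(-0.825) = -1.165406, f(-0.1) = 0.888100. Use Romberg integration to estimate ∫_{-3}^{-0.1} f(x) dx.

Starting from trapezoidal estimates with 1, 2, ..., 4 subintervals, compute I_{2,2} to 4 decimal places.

-2.4946

I_{0,0} (trapezoid, 1 panel, h=2.9000): 24.487745
I_{1,0} (trapezoid, 2 panels, h=1.4500): 5.532919
I_{2,0} (trapezoid, 4 panels, h=0.7250): -0.407613
I_{1,1} = 5.532919 + (5.532919 − 24.487745)/3 = -0.785356
I_{2,1} = -0.407613 + (-0.407613 − 5.532919)/3 = -2.387790
I_{2,2} = -2.387790 + (-2.387790 − (-0.785356))/15 = -2.494619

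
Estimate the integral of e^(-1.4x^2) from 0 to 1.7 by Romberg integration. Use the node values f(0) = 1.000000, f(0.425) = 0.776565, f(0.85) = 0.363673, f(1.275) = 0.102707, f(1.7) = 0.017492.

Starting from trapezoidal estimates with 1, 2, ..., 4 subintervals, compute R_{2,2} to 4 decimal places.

R_{0,0} (trapezoid, 1 panel, h=1.7000): 0.864868
R_{1,0} (trapezoid, 2 panels, h=0.8500): 0.741556
R_{2,0} (trapezoid, 4 panels, h=0.4250): 0.744469
R_{1,1} = 0.741556 + (0.741556 − 0.864868)/3 = 0.700452
R_{2,1} = 0.744469 + (0.744469 − 0.741556)/3 = 0.745440
R_{2,2} = 0.745440 + (0.745440 − 0.700452)/15 = 0.748439

0.7484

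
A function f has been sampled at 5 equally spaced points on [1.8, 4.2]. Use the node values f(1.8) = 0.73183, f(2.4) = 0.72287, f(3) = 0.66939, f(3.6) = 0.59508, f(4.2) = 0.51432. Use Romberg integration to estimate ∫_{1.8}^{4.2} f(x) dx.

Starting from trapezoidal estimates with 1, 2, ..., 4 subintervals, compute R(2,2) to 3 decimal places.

R(0,0) (trapezoid, 1 panel, h=2.4000): 1.49538
R(1,0) (trapezoid, 2 panels, h=1.2000): 1.55096
R(2,0) (trapezoid, 4 panels, h=0.6000): 1.56625
R(1,1) = 1.55096 + (1.55096 − 1.49538)/3 = 1.56949
R(2,1) = 1.56625 + (1.56625 − 1.55096)/3 = 1.57135
R(2,2) = 1.57135 + (1.57135 − 1.56949)/15 = 1.57147

1.571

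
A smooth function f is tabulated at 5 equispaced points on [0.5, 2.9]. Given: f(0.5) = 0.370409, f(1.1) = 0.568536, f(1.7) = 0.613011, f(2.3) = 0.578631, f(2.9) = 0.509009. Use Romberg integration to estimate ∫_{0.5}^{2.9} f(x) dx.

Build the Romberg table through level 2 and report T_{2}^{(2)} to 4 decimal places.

1.3392

T_{0}^{(0)} (trapezoid, 1 panel, h=2.4000): 1.055302
T_{1}^{(0)} (trapezoid, 2 panels, h=1.2000): 1.263264
T_{2}^{(0)} (trapezoid, 4 panels, h=0.6000): 1.319932
T_{1}^{(1)} = 1.263264 + (1.263264 − 1.055302)/3 = 1.332585
T_{2}^{(1)} = 1.319932 + (1.319932 − 1.263264)/3 = 1.338821
T_{2}^{(2)} = 1.338821 + (1.338821 − 1.332585)/15 = 1.339237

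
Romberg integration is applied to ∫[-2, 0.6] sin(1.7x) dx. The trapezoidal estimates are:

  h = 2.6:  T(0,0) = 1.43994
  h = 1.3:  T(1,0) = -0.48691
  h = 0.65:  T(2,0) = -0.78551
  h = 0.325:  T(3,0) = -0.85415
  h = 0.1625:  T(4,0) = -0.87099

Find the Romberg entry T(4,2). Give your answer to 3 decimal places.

T(3,1) = -0.85415 + (-0.85415 − (-0.78551))/3 = -0.87703
T(4,1) = (4·(-0.87099) − (-0.85415)) / 3 = -0.87660
T(4,2) = (16·(-0.87660) − (-0.87703)) / 15 = -0.87657

-0.877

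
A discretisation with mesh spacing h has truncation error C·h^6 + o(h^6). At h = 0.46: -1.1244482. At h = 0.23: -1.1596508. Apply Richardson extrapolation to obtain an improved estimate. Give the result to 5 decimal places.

The leading error scales as h^6; refining by a factor of 2 reduces it by 2^6 = 64.
Extrapolated value = (64·A(h/2) − A(h)) / (64 − 1)
= (64·(-1.1596508) − (-1.1244482)) / 63
= -73.0932030 / 63 = -1.1602096

-1.16021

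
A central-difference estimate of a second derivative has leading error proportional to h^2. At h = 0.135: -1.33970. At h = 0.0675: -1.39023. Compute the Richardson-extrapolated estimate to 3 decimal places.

-1.407

Extrapolated value = (4·A(h/2) − A(h)) / (4 − 1)
= (4·(-1.39023) − (-1.33970)) / 3
= -4.22122 / 3 = -1.40707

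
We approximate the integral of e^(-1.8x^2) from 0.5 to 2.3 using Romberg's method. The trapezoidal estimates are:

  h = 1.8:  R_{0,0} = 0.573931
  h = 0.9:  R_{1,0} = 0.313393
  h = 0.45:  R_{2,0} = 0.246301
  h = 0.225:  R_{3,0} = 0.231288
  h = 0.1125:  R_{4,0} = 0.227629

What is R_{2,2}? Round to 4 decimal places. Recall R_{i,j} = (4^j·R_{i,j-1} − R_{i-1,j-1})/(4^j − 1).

R_{1,1} = (4·0.313393 − 0.573931) / 3 = 0.226547
R_{2,1} = 0.246301 + (0.246301 − 0.313393)/3 = 0.223937
R_{2,2} = (16·0.223937 − 0.226547) / 15 = 0.223763

0.2238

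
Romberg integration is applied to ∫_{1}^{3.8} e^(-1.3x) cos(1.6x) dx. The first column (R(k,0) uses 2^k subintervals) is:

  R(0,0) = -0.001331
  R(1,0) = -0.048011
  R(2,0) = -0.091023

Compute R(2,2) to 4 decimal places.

-0.1081

Richardson extrapolation on the trapezoidal column (denominator 4−1=3):
R(1,1) = (4·(-0.048011) − (-0.001331)) / 3 = -0.063571
R(2,1) = -0.091023 + (-0.091023 − (-0.048011))/3 = -0.105360
R(2,2) = -0.105360 + (-0.105360 − (-0.063571))/15 = -0.108146
(Column j=1 coincides with Simpson's rule on the same nodes.)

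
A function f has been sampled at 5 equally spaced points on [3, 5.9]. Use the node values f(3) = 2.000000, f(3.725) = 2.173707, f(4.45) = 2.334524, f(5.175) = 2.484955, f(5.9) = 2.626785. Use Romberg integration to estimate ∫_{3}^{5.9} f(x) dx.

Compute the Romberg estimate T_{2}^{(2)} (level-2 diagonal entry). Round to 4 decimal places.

T_{0}^{(0)} (trapezoid, 1 panel, h=2.9000): 6.708838
T_{1}^{(0)} (trapezoid, 2 panels, h=1.4500): 6.739479
T_{2}^{(0)} (trapezoid, 4 panels, h=0.7250): 6.747269
T_{1}^{(1)} = 6.739479 + (6.739479 − 6.708838)/3 = 6.749693
T_{2}^{(1)} = 6.747269 + (6.747269 − 6.739479)/3 = 6.749866
T_{2}^{(2)} = 6.749866 + (6.749866 − 6.749693)/15 = 6.749878

6.7499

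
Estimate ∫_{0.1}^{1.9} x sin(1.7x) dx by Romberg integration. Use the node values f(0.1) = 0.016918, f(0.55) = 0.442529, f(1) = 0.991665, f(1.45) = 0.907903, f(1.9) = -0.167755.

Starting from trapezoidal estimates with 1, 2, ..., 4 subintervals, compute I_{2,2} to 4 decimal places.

I_{0,0} (trapezoid, 1 panel, h=1.8000): -0.135753
I_{1,0} (trapezoid, 2 panels, h=0.9000): 0.824622
I_{2,0} (trapezoid, 4 panels, h=0.4500): 1.020005
I_{1,1} = 0.824622 + (0.824622 − (-0.135753))/3 = 1.144747
I_{2,1} = 1.020005 + (1.020005 − 0.824622)/3 = 1.085133
I_{2,2} = 1.085133 + (1.085133 − 1.144747)/15 = 1.081159

1.0812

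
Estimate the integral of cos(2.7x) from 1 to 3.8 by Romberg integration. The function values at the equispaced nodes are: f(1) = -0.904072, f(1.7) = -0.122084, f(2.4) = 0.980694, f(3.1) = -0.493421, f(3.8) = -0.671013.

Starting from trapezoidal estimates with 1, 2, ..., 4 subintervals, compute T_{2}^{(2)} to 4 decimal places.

-0.5897

T_{0}^{(0)} (trapezoid, 1 panel, h=2.8000): -2.205119
T_{1}^{(0)} (trapezoid, 2 panels, h=1.4000): 0.270412
T_{2}^{(0)} (trapezoid, 4 panels, h=0.7000): -0.295647
T_{1}^{(1)} = 0.270412 + (0.270412 − (-2.205119))/3 = 1.095589
T_{2}^{(1)} = -0.295647 + (-0.295647 − 0.270412)/3 = -0.484333
T_{2}^{(2)} = -0.484333 + (-0.484333 − 1.095589)/15 = -0.589661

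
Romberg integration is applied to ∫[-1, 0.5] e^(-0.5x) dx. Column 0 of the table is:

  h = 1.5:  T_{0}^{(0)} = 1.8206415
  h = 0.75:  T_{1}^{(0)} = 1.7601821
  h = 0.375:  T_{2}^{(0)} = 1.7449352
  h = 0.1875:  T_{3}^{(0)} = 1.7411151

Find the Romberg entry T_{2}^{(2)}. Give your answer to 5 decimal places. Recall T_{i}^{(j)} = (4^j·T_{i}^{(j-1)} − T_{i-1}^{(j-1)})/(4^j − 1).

1.73984

T_{1}^{(1)} = (4·1.7601821 − 1.8206415) / 3 = 1.7400290
T_{2}^{(1)} = (4·1.7449352 − 1.7601821) / 3 = 1.7398529
T_{2}^{(2)} = (16·1.7398529 − 1.7400290) / 15 = 1.7398412
(Column j=1 coincides with Simpson's rule on the same nodes.)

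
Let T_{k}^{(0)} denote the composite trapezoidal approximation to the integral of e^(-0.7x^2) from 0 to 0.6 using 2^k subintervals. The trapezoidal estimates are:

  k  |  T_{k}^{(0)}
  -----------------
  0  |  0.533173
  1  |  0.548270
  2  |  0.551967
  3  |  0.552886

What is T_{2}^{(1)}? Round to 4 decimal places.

T_{2}^{(1)} = 0.551967 + (0.551967 − 0.548270)/3 = 0.553199

0.5532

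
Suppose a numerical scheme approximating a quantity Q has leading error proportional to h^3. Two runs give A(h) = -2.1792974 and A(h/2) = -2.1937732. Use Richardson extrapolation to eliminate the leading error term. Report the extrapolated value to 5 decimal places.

Extrapolated value = (8·A(h/2) − A(h)) / (8 − 1)
= (8·(-2.1937732) − (-2.1792974)) / 7
= -15.3708882 / 7 = -2.1958412

-2.19584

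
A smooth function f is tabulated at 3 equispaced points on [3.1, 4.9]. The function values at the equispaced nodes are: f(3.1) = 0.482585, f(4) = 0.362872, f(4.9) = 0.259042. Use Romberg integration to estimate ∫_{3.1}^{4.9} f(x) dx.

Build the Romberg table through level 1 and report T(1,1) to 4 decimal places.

T(0,0) (trapezoid, 1 panel, h=1.8000): 0.667464
T(1,0) (trapezoid, 2 panels, h=0.9000): 0.660317
T(1,1) = 0.660317 + (0.660317 − 0.667464)/3 = 0.657935

0.6579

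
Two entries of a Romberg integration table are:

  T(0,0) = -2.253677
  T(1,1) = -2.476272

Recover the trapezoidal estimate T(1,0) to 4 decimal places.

-2.4206

From T(1,1) = (4·T(1,0) − T(0,0))/3, solve for T(1,0):
4·T(1,0) = 3·(-2.476272) + (-2.253677) = -9.682493
T(1,0) = -2.420623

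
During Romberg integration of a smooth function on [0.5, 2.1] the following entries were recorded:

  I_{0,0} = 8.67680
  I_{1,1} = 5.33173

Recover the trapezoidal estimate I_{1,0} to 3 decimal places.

6.168

From I_{1,1} = (4·I_{1,0} − I_{0,0})/3, solve for I_{1,0}:
4·I_{1,0} = 3·5.33173 + 8.67680 = 24.67199
I_{1,0} = 6.16800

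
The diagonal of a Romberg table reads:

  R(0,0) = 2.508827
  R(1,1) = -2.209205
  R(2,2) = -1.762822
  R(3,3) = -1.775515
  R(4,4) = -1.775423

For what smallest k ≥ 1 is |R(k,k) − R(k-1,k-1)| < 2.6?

k = 2

|R(1,1) − R(0,0)| = 4.718032 ≥ 2.6
|R(2,2) − R(1,1)| = 0.446383 < 2.6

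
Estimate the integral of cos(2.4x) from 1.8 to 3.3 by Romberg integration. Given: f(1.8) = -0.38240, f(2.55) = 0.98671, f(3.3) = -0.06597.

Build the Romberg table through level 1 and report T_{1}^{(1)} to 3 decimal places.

0.875

T_{0}^{(0)} (trapezoid, 1 panel, h=1.5000): -0.33628
T_{1}^{(0)} (trapezoid, 2 panels, h=0.7500): 0.57189
T_{1}^{(1)} = 0.57189 + (0.57189 − (-0.33628))/3 = 0.87461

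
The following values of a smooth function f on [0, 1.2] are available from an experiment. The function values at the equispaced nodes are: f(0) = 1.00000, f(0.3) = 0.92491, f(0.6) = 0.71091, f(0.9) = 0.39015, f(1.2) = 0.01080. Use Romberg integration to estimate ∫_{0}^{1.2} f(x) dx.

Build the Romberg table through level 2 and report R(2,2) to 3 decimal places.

0.769

R(0,0) (trapezoid, 1 panel, h=1.2000): 0.60648
R(1,0) (trapezoid, 2 panels, h=0.6000): 0.72979
R(2,0) (trapezoid, 4 panels, h=0.3000): 0.75941
R(1,1) = 0.72979 + (0.72979 − 0.60648)/3 = 0.77089
R(2,1) = 0.75941 + (0.75941 − 0.72979)/3 = 0.76928
R(2,2) = 0.76928 + (0.76928 − 0.77089)/15 = 0.76917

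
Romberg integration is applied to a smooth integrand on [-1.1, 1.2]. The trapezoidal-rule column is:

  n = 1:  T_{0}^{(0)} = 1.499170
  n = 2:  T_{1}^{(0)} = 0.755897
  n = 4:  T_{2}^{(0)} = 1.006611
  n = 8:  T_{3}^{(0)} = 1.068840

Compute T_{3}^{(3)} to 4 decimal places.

Richardson extrapolation on the trapezoidal column (denominator 4−1=3):
T_{1}^{(1)} = 0.755897 + (0.755897 − 1.499170)/3 = 0.508139
T_{2}^{(1)} = (4·1.006611 − 0.755897) / 3 = 1.090182
T_{3}^{(1)} = (4·1.068840 − 1.006611) / 3 = 1.089583
T_{2}^{(2)} = (16·1.090182 − 0.508139) / 15 = 1.128985
T_{3}^{(2)} = 1.089583 + (1.089583 − 1.090182)/15 = 1.089543
T_{3}^{(3)} = (64·1.089543 − 1.128985) / 63 = 1.088917

1.0889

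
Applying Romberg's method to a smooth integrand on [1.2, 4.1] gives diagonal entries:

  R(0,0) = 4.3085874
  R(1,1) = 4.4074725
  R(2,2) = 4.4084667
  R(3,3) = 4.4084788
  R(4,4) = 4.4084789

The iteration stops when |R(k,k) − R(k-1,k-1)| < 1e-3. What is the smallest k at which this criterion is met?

k = 2

|R(1,1) − R(0,0)| = 0.0988851 ≥ 1e-3
|R(2,2) − R(1,1)| = 0.0009942 < 1e-3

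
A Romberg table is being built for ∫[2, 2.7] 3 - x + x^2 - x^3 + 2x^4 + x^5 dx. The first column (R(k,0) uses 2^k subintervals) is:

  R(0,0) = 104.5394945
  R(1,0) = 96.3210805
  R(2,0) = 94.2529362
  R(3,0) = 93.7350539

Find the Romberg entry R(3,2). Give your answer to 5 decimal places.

R(2,1) = 94.2529362 + (94.2529362 − 96.3210805)/3 = 93.5635548
R(3,1) = (4·93.7350539 − 94.2529362) / 3 = 93.5624265
R(3,2) = (16·93.5624265 − 93.5635548) / 15 = 93.5623513
(Column j=1 coincides with Simpson's rule on the same nodes.)

93.56235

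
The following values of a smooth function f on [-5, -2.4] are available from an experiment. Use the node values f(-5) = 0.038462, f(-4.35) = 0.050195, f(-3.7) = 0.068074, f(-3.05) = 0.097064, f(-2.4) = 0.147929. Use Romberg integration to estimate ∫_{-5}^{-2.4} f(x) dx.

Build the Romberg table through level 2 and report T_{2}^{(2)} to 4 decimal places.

T_{0}^{(0)} (trapezoid, 1 panel, h=2.6000): 0.242308
T_{1}^{(0)} (trapezoid, 2 panels, h=1.3000): 0.209650
T_{2}^{(0)} (trapezoid, 4 panels, h=0.6500): 0.200544
T_{1}^{(1)} = 0.209650 + (0.209650 − 0.242308)/3 = 0.198764
T_{2}^{(1)} = 0.200544 + (0.200544 − 0.209650)/3 = 0.197509
T_{2}^{(2)} = 0.197509 + (0.197509 − 0.198764)/15 = 0.197425

0.1974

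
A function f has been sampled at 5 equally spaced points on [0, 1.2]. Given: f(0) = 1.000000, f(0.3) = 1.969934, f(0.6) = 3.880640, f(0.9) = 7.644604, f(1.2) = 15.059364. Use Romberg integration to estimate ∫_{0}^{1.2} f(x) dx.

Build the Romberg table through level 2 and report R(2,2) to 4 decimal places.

6.2220

R(0,0) (trapezoid, 1 panel, h=1.2000): 9.635618
R(1,0) (trapezoid, 2 panels, h=0.6000): 7.146193
R(2,0) (trapezoid, 4 panels, h=0.3000): 6.457458
R(1,1) = 7.146193 + (7.146193 − 9.635618)/3 = 6.316385
R(2,1) = 6.457458 + (6.457458 − 7.146193)/3 = 6.227880
R(2,2) = 6.227880 + (6.227880 − 6.316385)/15 = 6.221980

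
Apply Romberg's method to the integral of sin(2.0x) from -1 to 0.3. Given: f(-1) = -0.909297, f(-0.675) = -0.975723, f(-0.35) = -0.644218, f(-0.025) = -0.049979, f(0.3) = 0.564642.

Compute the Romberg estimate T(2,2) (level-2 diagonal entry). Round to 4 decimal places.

-0.6206

T(0,0) (trapezoid, 1 panel, h=1.3000): -0.224026
T(1,0) (trapezoid, 2 panels, h=0.6500): -0.530755
T(2,0) (trapezoid, 4 panels, h=0.3250): -0.598730
T(1,1) = -0.530755 + (-0.530755 − (-0.224026))/3 = -0.632998
T(2,1) = -0.598730 + (-0.598730 − (-0.530755))/3 = -0.621388
T(2,2) = -0.621388 + (-0.621388 − (-0.632998))/15 = -0.620614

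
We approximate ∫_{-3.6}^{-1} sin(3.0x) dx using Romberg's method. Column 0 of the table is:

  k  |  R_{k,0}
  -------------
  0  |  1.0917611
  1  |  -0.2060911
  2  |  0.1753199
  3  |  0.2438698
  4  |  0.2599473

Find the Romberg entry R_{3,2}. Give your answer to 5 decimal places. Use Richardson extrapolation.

0.26434

R_{2,1} = 0.1753199 + (0.1753199 − (-0.2060911))/3 = 0.3024569
R_{3,1} = (4·0.2438698 − 0.1753199) / 3 = 0.2667198
R_{3,2} = 0.2667198 + (0.2667198 − 0.3024569)/15 = 0.2643373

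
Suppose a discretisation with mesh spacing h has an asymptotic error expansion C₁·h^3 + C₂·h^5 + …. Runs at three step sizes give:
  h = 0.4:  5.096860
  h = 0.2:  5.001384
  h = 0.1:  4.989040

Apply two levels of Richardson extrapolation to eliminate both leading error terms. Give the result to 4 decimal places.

4.9873

First eliminate the h^3 term (factor 2^3 = 8):
  B₁ = (8·5.001384 − 5.096860)/7 = 4.987745
  B₂ = (8·4.989040 − 5.001384)/7 = 4.987277
Then eliminate the h^5 term (factor 2^5 = 32):
  (32·4.987277 − 4.987745)/31 = 4.987262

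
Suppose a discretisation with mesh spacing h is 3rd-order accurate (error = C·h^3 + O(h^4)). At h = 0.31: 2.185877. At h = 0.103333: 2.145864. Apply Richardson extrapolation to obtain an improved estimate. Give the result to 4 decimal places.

Extrapolated value = (27·A(h/3) − A(h)) / (27 − 1)
= (27·2.145864 − 2.185877) / 26
= 55.752451 / 26 = 2.144325

2.1443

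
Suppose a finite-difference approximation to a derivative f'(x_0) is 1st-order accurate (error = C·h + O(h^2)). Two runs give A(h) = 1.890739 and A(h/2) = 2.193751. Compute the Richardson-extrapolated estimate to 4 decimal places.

The leading error scales as h; refining by a factor of 2 reduces it by 2^1 = 2.
Extrapolated value = (2·A(h/2) − A(h)) / (2 − 1)
= (2·2.193751 − 1.890739) / 1
= 2.496763 / 1 = 2.496763

2.4968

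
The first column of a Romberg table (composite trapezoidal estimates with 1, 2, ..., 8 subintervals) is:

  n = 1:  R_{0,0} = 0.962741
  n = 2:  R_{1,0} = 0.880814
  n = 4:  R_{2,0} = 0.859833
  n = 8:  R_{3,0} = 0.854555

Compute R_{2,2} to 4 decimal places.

Richardson extrapolation on the trapezoidal column (denominator 4−1=3):
R_{1,1} = (4·0.880814 − 0.962741) / 3 = 0.853505
R_{2,1} = 0.859833 + (0.859833 − 0.880814)/3 = 0.852839
R_{2,2} = 0.852839 + (0.852839 − 0.853505)/15 = 0.852795
(Column j=1 coincides with Simpson's rule on the same nodes.)

0.8528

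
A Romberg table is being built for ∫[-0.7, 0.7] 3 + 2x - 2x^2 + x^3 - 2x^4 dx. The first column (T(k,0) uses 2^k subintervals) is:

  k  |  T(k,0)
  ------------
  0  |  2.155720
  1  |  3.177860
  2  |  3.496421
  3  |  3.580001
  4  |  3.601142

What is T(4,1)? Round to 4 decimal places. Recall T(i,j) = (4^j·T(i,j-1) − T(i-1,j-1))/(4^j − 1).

3.6082

Richardson extrapolation on the trapezoidal column (denominator 4−1=3):
T(4,1) = 3.601142 + (3.601142 − 3.580001)/3 = 3.608189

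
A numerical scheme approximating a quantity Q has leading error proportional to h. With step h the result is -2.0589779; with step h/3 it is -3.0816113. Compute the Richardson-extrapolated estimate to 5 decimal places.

The leading error scales as h; refining by a factor of 3 reduces it by 3^1 = 3.
Extrapolated value = (3·A(h/3) − A(h)) / (3 − 1)
= (3·(-3.0816113) − (-2.0589779)) / 2
= -7.1858560 / 2 = -3.5929280

-3.59293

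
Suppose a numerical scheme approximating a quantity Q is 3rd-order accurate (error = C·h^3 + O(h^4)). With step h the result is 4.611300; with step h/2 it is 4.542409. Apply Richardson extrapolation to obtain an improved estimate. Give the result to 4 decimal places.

4.5326

The leading error scales as h^3; refining by a factor of 2 reduces it by 2^3 = 8.
Extrapolated value = (8·A(h/2) − A(h)) / (8 − 1)
= (8·4.542409 − 4.611300) / 7
= 31.727972 / 7 = 4.532567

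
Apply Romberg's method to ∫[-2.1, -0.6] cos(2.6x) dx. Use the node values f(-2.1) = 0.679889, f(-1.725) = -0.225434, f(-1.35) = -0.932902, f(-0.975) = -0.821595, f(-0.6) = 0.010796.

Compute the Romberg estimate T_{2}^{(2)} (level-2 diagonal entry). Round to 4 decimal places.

-0.6644

T_{0}^{(0)} (trapezoid, 1 panel, h=1.5000): 0.518014
T_{1}^{(0)} (trapezoid, 2 panels, h=0.7500): -0.440670
T_{2}^{(0)} (trapezoid, 4 panels, h=0.3750): -0.612971
T_{1}^{(1)} = -0.440670 + (-0.440670 − 0.518014)/3 = -0.760231
T_{2}^{(1)} = -0.612971 + (-0.612971 − (-0.440670))/3 = -0.670405
T_{2}^{(2)} = -0.670405 + (-0.670405 − (-0.760231))/15 = -0.664417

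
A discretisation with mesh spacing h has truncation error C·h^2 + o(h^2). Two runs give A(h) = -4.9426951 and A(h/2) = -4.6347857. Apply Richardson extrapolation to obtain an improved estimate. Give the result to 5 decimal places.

-4.53215

Extrapolated value = (4·A(h/2) − A(h)) / (4 − 1)
= (4·(-4.6347857) − (-4.9426951)) / 3
= -13.5964477 / 3 = -4.5321492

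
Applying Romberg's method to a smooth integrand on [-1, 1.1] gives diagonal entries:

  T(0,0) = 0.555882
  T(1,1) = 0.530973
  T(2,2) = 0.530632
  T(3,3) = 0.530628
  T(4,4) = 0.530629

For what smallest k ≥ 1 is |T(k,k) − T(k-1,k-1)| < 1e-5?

k = 3

|T(1,1) − T(0,0)| = 0.024909 ≥ 1e-5
|T(2,2) − T(1,1)| = 0.000341 ≥ 1e-5
|T(3,3) − T(2,2)| = 0.000004 < 1e-5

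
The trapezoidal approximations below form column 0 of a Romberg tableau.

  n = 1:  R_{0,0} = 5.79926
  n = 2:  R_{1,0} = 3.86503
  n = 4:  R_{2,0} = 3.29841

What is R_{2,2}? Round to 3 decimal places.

Richardson extrapolation on the trapezoidal column (denominator 4−1=3):
R_{1,1} = 3.86503 + (3.86503 − 5.79926)/3 = 3.22029
R_{2,1} = 3.29841 + (3.29841 − 3.86503)/3 = 3.10954
R_{2,2} = 3.10954 + (3.10954 − 3.22029)/15 = 3.10216
(Column j=1 coincides with Simpson's rule on the same nodes.)

3.102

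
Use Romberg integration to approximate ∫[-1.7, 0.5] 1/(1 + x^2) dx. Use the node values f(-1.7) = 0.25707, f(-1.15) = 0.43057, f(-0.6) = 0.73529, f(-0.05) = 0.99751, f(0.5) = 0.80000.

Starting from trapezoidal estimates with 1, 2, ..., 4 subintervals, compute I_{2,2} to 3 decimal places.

1.514

I_{0,0} (trapezoid, 1 panel, h=2.2000): 1.16278
I_{1,0} (trapezoid, 2 panels, h=1.1000): 1.39021
I_{2,0} (trapezoid, 4 panels, h=0.5500): 1.48055
I_{1,1} = 1.39021 + (1.39021 − 1.16278)/3 = 1.46602
I_{2,1} = 1.48055 + (1.48055 − 1.39021)/3 = 1.51066
I_{2,2} = 1.51066 + (1.51066 − 1.46602)/15 = 1.51364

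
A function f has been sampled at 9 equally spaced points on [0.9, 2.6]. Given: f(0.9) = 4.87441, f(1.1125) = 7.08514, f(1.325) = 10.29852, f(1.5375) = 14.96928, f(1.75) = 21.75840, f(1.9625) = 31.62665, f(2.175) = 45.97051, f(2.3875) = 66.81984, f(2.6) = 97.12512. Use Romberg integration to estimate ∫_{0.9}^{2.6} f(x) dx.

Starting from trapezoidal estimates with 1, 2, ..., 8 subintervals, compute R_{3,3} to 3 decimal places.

R_{0,0} (trapezoid, 1 panel, h=1.7000): 86.69960
R_{1,0} (trapezoid, 2 panels, h=0.8500): 61.84444
R_{2,0} (trapezoid, 4 panels, h=0.4250): 54.83656
R_{3,0} (trapezoid, 8 panels, h=0.2125): 53.02472
R_{1,1} = 61.84444 + (61.84444 − 86.69960)/3 = 53.55939
R_{2,1} = 54.83656 + (54.83656 − 61.84444)/3 = 52.50060
R_{3,1} = 53.02472 + (53.02472 − 54.83656)/3 = 52.42077
R_{2,2} = 52.50060 + (52.50060 − 53.55939)/15 = 52.43001
R_{3,2} = 52.42077 + (52.42077 − 52.50060)/15 = 52.41545
R_{3,3} = 52.41545 + (52.41545 − 52.43001)/63 = 52.41522

52.415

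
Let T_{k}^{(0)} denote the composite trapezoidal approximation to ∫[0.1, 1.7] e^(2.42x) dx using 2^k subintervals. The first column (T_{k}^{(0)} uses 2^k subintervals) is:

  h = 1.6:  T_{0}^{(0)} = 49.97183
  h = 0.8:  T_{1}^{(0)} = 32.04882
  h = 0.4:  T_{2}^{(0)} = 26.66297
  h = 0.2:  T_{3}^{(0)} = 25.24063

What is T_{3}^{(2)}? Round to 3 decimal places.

24.760

T_{2}^{(1)} = 26.66297 + (26.66297 − 32.04882)/3 = 24.86769
T_{3}^{(1)} = 25.24063 + (25.24063 − 26.66297)/3 = 24.76652
T_{3}^{(2)} = (16·24.76652 − 24.86769) / 15 = 24.75978
(Column j=1 coincides with Simpson's rule on the same nodes.)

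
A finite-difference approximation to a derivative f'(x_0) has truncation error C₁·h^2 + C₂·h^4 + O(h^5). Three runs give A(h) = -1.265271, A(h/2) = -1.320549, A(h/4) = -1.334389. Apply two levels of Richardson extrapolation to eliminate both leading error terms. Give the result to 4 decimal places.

-1.3390

First eliminate the h^2 term (factor 2^2 = 4):
  B₁ = (4·(-1.320549) − (-1.265271))/3 = -1.338975
  B₂ = (4·(-1.334389) − (-1.320549))/3 = -1.339002
Then eliminate the h^4 term (factor 2^4 = 16):
  (16·(-1.339002) − (-1.338975))/15 = -1.339004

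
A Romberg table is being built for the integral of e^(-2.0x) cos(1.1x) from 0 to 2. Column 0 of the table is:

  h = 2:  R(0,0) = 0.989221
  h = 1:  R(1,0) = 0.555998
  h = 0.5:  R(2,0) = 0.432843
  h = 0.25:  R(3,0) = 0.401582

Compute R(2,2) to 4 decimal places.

R(1,1) = 0.555998 + (0.555998 − 0.989221)/3 = 0.411590
R(2,1) = (4·0.432843 − 0.555998) / 3 = 0.391791
R(2,2) = 0.391791 + (0.391791 − 0.411590)/15 = 0.390471
(Column j=1 coincides with Simpson's rule on the same nodes.)

0.3905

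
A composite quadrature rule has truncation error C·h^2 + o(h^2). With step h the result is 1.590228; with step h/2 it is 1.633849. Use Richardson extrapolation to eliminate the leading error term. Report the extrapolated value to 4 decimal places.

1.6484

The leading error scales as h^2; refining by a factor of 2 reduces it by 2^2 = 4.
Extrapolated value = (4·A(h/2) − A(h)) / (4 − 1)
= (4·1.633849 − 1.590228) / 3
= 4.945168 / 3 = 1.648389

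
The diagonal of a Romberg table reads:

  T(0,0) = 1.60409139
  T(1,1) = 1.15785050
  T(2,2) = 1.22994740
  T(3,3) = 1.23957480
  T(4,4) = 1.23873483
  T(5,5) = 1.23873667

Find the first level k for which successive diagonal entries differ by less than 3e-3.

|T(1,1) − T(0,0)| = 0.44624089 ≥ 3e-3
|T(2,2) − T(1,1)| = 0.07209690 ≥ 3e-3
|T(3,3) − T(2,2)| = 0.00962740 ≥ 3e-3
|T(4,4) − T(3,3)| = 0.00083997 < 3e-3

k = 4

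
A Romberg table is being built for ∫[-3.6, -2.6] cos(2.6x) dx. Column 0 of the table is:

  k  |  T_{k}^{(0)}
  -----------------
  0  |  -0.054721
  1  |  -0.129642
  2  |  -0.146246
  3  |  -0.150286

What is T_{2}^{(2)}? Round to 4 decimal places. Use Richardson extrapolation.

T_{1}^{(1)} = -0.129642 + (-0.129642 − (-0.054721))/3 = -0.154616
T_{2}^{(1)} = -0.146246 + (-0.146246 − (-0.129642))/3 = -0.151781
T_{2}^{(2)} = -0.151781 + (-0.151781 − (-0.154616))/15 = -0.151592
(Column j=1 coincides with Simpson's rule on the same nodes.)

-0.1516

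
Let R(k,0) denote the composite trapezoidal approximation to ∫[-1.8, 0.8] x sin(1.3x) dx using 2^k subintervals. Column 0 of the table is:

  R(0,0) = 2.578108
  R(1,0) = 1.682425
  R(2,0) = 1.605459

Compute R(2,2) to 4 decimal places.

1.5929

R(1,1) = (4·1.682425 − 2.578108) / 3 = 1.383864
R(2,1) = 1.605459 + (1.605459 − 1.682425)/3 = 1.579804
R(2,2) = (16·1.579804 − 1.383864) / 15 = 1.592867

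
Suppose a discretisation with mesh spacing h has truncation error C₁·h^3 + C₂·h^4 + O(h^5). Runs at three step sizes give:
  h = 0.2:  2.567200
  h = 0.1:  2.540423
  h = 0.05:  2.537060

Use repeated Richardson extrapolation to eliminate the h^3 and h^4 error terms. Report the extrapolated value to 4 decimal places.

2.5366

First eliminate the h^3 term (factor 2^3 = 8):
  B₁ = (8·2.540423 − 2.567200)/7 = 2.536598
  B₂ = (8·2.537060 − 2.540423)/7 = 2.536580
Then eliminate the h^4 term (factor 2^4 = 16):
  (16·2.536580 − 2.536598)/15 = 2.536579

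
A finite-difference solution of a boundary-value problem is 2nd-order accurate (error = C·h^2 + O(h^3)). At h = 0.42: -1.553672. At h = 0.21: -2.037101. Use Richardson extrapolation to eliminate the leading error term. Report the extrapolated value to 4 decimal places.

Extrapolated value = (4·A(h/2) − A(h)) / (4 − 1)
= (4·(-2.037101) − (-1.553672)) / 3
= -6.594732 / 3 = -2.198244

-2.1982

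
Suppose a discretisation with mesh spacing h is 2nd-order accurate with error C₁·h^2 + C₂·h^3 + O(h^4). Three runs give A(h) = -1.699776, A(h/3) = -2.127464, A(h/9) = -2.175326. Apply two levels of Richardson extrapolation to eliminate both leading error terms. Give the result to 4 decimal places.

First eliminate the h^2 term (factor 3^2 = 9):
  B₁ = (9·(-2.127464) − (-1.699776))/8 = -2.180925
  B₂ = (9·(-2.175326) − (-2.127464))/8 = -2.181309
Then eliminate the h^3 term (factor 3^3 = 27):
  (27·(-2.181309) − (-2.180925))/26 = -2.181324

-2.1813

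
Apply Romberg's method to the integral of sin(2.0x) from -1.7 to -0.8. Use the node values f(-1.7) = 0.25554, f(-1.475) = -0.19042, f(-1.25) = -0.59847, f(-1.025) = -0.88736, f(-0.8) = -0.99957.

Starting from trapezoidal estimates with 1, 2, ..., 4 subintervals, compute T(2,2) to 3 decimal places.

T(0,0) (trapezoid, 1 panel, h=0.9000): -0.33481
T(1,0) (trapezoid, 2 panels, h=0.4500): -0.43672
T(2,0) (trapezoid, 4 panels, h=0.2250): -0.46086
T(1,1) = -0.43672 + (-0.43672 − (-0.33481))/3 = -0.47069
T(2,1) = -0.46086 + (-0.46086 − (-0.43672))/3 = -0.46891
T(2,2) = -0.46891 + (-0.46891 − (-0.47069))/15 = -0.46879

-0.469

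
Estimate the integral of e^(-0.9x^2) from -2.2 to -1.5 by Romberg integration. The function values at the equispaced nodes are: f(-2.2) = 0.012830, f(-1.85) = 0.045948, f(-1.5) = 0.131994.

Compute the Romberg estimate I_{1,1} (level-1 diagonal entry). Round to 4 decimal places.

I_{0,0} (trapezoid, 1 panel, h=0.7000): 0.050688
I_{1,0} (trapezoid, 2 panels, h=0.3500): 0.041426
I_{1,1} = 0.041426 + (0.041426 − 0.050688)/3 = 0.038339

0.0383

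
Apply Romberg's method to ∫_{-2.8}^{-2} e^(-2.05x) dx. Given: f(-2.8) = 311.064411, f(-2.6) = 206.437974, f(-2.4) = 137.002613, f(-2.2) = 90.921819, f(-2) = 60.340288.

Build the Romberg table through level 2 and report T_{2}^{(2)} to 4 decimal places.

T_{0}^{(0)} (trapezoid, 1 panel, h=0.8000): 148.561880
T_{1}^{(0)} (trapezoid, 2 panels, h=0.4000): 129.081985
T_{2}^{(0)} (trapezoid, 4 panels, h=0.2000): 124.012951
T_{1}^{(1)} = 129.081985 + (129.081985 − 148.561880)/3 = 122.588687
T_{2}^{(1)} = 124.012951 + (124.012951 − 129.081985)/3 = 122.323273
T_{2}^{(2)} = 122.323273 + (122.323273 − 122.588687)/15 = 122.305579

122.3056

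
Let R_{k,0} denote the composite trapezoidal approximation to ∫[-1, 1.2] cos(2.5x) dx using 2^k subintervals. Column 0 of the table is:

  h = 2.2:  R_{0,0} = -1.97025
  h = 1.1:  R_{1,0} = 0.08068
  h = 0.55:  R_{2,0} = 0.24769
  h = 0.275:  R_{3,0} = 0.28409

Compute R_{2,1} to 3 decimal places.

Richardson extrapolation on the trapezoidal column (denominator 4−1=3):
R_{2,1} = 0.24769 + (0.24769 − 0.08068)/3 = 0.30336

0.303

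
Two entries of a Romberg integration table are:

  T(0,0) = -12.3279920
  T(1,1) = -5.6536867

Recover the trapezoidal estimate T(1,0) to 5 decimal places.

From T(1,1) = (4·T(1,0) − T(0,0))/3, solve for T(1,0):
4·T(1,0) = 3·(-5.6536867) + (-12.3279920) = -29.2890521
T(1,0) = -7.3222630

-7.32226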